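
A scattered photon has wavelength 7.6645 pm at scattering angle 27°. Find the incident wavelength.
7.4000 pm

From λ' = λ + Δλ, we have λ = λ' - Δλ

First calculate the Compton shift:
Δλ = λ_C(1 - cos θ)
Δλ = 2.4263 × (1 - cos(27°))
Δλ = 2.4263 × 0.1090
Δλ = 0.2645 pm

Initial wavelength:
λ = λ' - Δλ
λ = 7.6645 - 0.2645
λ = 7.4000 pm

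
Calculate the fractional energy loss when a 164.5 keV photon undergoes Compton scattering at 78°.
0.2032 (or 20.32%)

Calculate initial and final photon energies:

Initial: E₀ = 164.5 keV → λ₀ = 7.5370 pm
Compton shift: Δλ = 1.9219 pm
Final wavelength: λ' = 9.4589 pm
Final energy: E' = 131.0770 keV

Fractional energy loss:
(E₀ - E')/E₀ = (164.5000 - 131.0770)/164.5000
= 33.4230/164.5000
= 0.2032
= 20.32%

(Intermediate values are shown rounded; full precision is carried through to the final answer.)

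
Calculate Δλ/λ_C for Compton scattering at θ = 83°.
0.8781 λ_C

The Compton shift formula is:
Δλ = λ_C(1 - cos θ)

Dividing both sides by λ_C:
Δλ/λ_C = 1 - cos θ

For θ = 83°:
Δλ/λ_C = 1 - cos(83°)
Δλ/λ_C = 1 - 0.1219
Δλ/λ_C = 0.8781

This means the shift is 0.8781 × λ_C = 2.1306 pm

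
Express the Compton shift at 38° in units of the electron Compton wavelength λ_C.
0.2120 λ_C

The Compton shift formula is:
Δλ = λ_C(1 - cos θ)

Dividing both sides by λ_C:
Δλ/λ_C = 1 - cos θ

For θ = 38°:
Δλ/λ_C = 1 - cos(38°)
Δλ/λ_C = 1 - 0.7880
Δλ/λ_C = 0.2120

This means the shift is 0.2120 × λ_C = 0.5144 pm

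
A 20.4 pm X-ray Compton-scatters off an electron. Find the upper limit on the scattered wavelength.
25.2526 pm (at θ = 180°)

The Compton shift is Δλ = λ_C(1 − cos θ).

Since cos θ ranges from −1 to 1, the factor (1 − cos θ) ranges from 0 to 2; the maximum shift occurs at θ = 180° (backscattering):
Δλ_max = 2λ_C = 2 × 2.4263 pm = 4.8526 pm

Maximum scattered wavelength:
λ'_max = λ₀ + Δλ_max = 20.4 + 4.8526 = 25.2526 pm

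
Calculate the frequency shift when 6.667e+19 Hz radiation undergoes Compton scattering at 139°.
3.242e+19 Hz (decrease)

Convert frequency to wavelength (c = 299792458 m/s):
λ₀ = c/f₀ = 299792458/6.667e+19 = 4.4966620e-12 m = 4.4967 pm

Calculate Compton shift:
Δλ = λ_C(1 - cos(139°)) = 4.2575 pm

Final wavelength:
λ' = λ₀ + Δλ = 4.4967 + 4.2575 = 8.7541 pm

Final frequency:
f' = c/λ' = 299792458/8.7541319e-12 = 3.4245824e+19 Hz

Frequency shift (decrease):
Δf = f₀ - f' = 6.667e+19 - 3.4245824e+19 = 3.242e+19 Hz

(Intermediate values are shown rounded; full precision is carried through to the final answer.)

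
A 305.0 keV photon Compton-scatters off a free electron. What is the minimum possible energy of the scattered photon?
139.0320 keV (at θ = 180°)

The scattered photon has minimum energy when its wavelength is maximum, i.e., when the Compton shift Δλ = λ_C(1 − cos θ) is maximum. This occurs at θ = 180° (backscattering), giving Δλ_max = 2λ_C = 4.8526 pm.

Initial wavelength: λ₀ = hc/E₀ = 4.0651 pm
Maximum final wavelength: λ'_max = λ₀ + 2λ_C = 4.0651 + 4.8526 = 8.9177 pm
Minimum final energy: E'_min = hc/λ'_max = 139.0320 keV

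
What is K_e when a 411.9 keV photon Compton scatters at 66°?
133.2523 keV

By energy conservation: K_e = E_initial - E_final

First find the scattered photon energy:
Initial wavelength: λ = hc/E = 3.0101 pm
Compton shift: Δλ = λ_C(1 - cos(66°)) = 1.4394 pm
Final wavelength: λ' = 3.0101 + 1.4394 = 4.4495 pm
Final photon energy: E' = hc/λ' = 278.6477 keV

Electron kinetic energy:
K_e = E - E' = 411.9000 - 278.6477 = 133.2523 keV

(Intermediate values are shown rounded; full precision is carried through to the final answer.)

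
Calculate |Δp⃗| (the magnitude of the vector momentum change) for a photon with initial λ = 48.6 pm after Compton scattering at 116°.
2.2355e-23 kg·m/s

Photon momentum magnitude is p = h/λ.

Initial momentum:
p₀ = h/λ = 6.6261e-34/4.8600e-11 = 1.3634e-23 kg·m/s

After scattering:
λ' = λ + Δλ = 48.6 + 3.4899 = 52.0899 pm
p' = h/λ' = 6.6261e-34/5.2090e-11 = 1.2720e-23 kg·m/s

Momentum is a vector; the scattered photon's direction makes angle θ = 116° with the incident direction. The magnitude of the vector change Δp⃗ = p⃗₀ − p⃗' is found from the law of cosines:
|Δp⃗|² = p₀² + p'² − 2p₀p'cos θ
|Δp⃗|² = (1.3634e-23)² + (1.2720e-23)² − 2·1.3634e-23·1.2720e-23·cos(116°)
|Δp⃗| = 2.2355e-23 kg·m/s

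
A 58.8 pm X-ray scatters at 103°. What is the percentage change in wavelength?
5.0546%

Calculate the Compton shift:
Δλ = λ_C(1 - cos(103°))
Δλ = 2.4263 × (1 - cos(103°))
Δλ = 2.4263 × 1.2250
Δλ = 2.9721 pm

Percentage change:
(Δλ/λ₀) × 100 = (2.9721/58.8) × 100
= 5.0546%

(Intermediate values are shown rounded; full precision is carried through to the final answer.)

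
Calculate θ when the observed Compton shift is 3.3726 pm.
112.96°

From the Compton formula Δλ = λ_C(1 - cos θ), we can solve for θ:

cos θ = 1 - Δλ/λ_C

Given:
- Δλ = 3.3726 pm
- λ_C = h/(m_e·c) ≈ 2.42631024 pm

cos θ = 1 - 3.3726/2.42631024
cos θ = 1 - 1.390012
cos θ = -0.390012

θ = arccos(-0.390012)
θ = 112.96°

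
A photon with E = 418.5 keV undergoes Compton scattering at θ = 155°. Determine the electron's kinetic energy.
255.1023 keV

By energy conservation: K_e = E_initial - E_final

First find the scattered photon energy:
Initial wavelength: λ = hc/E = 2.9626 pm
Compton shift: Δλ = λ_C(1 - cos(155°)) = 4.6253 pm
Final wavelength: λ' = 2.9626 + 4.6253 = 7.5879 pm
Final photon energy: E' = hc/λ' = 163.3977 keV

Electron kinetic energy:
K_e = E - E' = 418.5000 - 163.3977 = 255.1023 keV

(Intermediate values are shown rounded; full precision is carried through to the final answer.)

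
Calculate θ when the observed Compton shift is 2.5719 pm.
93.44°

From the Compton formula Δλ = λ_C(1 - cos θ), we can solve for θ:

cos θ = 1 - Δλ/λ_C

Given:
- Δλ = 2.5719 pm
- λ_C = h/(m_e·c) ≈ 2.42631024 pm

cos θ = 1 - 2.5719/2.42631024
cos θ = 1 - 1.060005
cos θ = -0.060005

θ = arccos(-0.060005)
θ = 93.44°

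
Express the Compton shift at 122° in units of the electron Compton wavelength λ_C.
1.5299 λ_C

The Compton shift formula is:
Δλ = λ_C(1 - cos θ)

Dividing both sides by λ_C:
Δλ/λ_C = 1 - cos θ

For θ = 122°:
Δλ/λ_C = 1 - cos(122°)
Δλ/λ_C = 1 - -0.5299
Δλ/λ_C = 1.5299

This means the shift is 1.5299 × λ_C = 3.7121 pm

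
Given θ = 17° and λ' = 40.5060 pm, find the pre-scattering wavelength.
40.4000 pm

From λ' = λ + Δλ, we have λ = λ' - Δλ

First calculate the Compton shift:
Δλ = λ_C(1 - cos θ)
Δλ = 2.4263 × (1 - cos(17°))
Δλ = 2.4263 × 0.0437
Δλ = 0.1060 pm

Initial wavelength:
λ = λ' - Δλ
λ = 40.5060 - 0.1060
λ = 40.4000 pm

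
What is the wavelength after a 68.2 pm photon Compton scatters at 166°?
72.9805 pm

Using the Compton scattering formula:
λ' = λ + Δλ = λ + λ_C(1 - cos θ)

Given:
- Initial wavelength λ = 68.2 pm
- Scattering angle θ = 166°
- Compton wavelength λ_C ≈ 2.4263 pm

Calculate the shift:
Δλ = 2.4263 × (1 - cos(166°))
Δλ = 2.4263 × 1.9703
Δλ = 4.7805 pm

Final wavelength:
λ' = 68.2 + 4.7805 = 72.9805 pm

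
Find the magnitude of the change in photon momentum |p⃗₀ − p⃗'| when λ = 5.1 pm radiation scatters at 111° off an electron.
1.7452e-22 kg·m/s

Photon momentum magnitude is p = h/λ.

Initial momentum:
p₀ = h/λ = 6.6261e-34/5.1000e-12 = 1.2992e-22 kg·m/s

After scattering:
λ' = λ + Δλ = 5.1 + 3.2958 = 8.3958 pm
p' = h/λ' = 6.6261e-34/8.3958e-12 = 7.8921e-23 kg·m/s

Momentum is a vector; the scattered photon's direction makes angle θ = 111° with the incident direction. The magnitude of the vector change Δp⃗ = p⃗₀ − p⃗' is found from the law of cosines:
|Δp⃗|² = p₀² + p'² − 2p₀p'cos θ
|Δp⃗|² = (1.2992e-22)² + (7.8921e-23)² − 2·1.2992e-22·7.8921e-23·cos(111°)
|Δp⃗| = 1.7452e-22 kg·m/s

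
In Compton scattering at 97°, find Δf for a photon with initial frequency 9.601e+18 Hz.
7.698e+17 Hz (decrease)

Convert frequency to wavelength (c = 299792458 m/s):
λ₀ = c/f₀ = 299792458/9.601e+18 = 3.1225128e-11 m = 31.2251 pm

Calculate Compton shift:
Δλ = λ_C(1 - cos(97°)) = 2.7220 pm

Final wavelength:
λ' = λ₀ + Δλ = 31.2251 + 2.7220 = 33.9471 pm

Final frequency:
f' = c/λ' = 299792458/3.3947131e-11 = 8.8311573e+18 Hz

Frequency shift (decrease):
Δf = f₀ - f' = 9.601e+18 - 8.8311573e+18 = 7.698e+17 Hz

(Intermediate values are shown rounded; full precision is carried through to the final answer.)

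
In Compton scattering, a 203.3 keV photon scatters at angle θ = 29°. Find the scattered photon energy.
193.6408 keV

First convert energy to wavelength:
λ = hc/E, with hc ≈ 1239.842 keV·pm (i.e. 1239.842 eV·nm)

For E = 203.3 keV = 203300 eV:
λ = 1239.842 keV·pm / 203.3 keV
λ = 6.0986 pm

Calculate the Compton shift:
Δλ = λ_C(1 - cos(29°)) = 2.4263 × 0.1254
Δλ = 0.3042 pm

Final wavelength:
λ' = 6.0986 + 0.3042 = 6.4028 pm

Final energy:
E' = hc/λ' = 1239.842 / 6.4028 = 193.6408 keV

(Intermediate values are shown rounded; full precision is carried through to the final answer.)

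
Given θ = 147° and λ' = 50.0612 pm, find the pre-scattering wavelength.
45.6000 pm

From λ' = λ + Δλ, we have λ = λ' - Δλ

First calculate the Compton shift:
Δλ = λ_C(1 - cos θ)
Δλ = 2.4263 × (1 - cos(147°))
Δλ = 2.4263 × 1.8387
Δλ = 4.4612 pm

Initial wavelength:
λ = λ' - Δλ
λ = 50.0612 - 4.4612
λ = 45.6000 pm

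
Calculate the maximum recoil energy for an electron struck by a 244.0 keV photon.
119.1913 keV

Maximum energy transfer occurs at θ = 180° (backscattering).

Initial photon: E₀ = 244.0 keV → λ₀ = 5.0813 pm

Maximum Compton shift (at 180°):
Δλ_max = 2λ_C = 2 × 2.4263 = 4.8526 pm

Final wavelength:
λ' = 5.0813 + 4.8526 = 9.9339 pm

Minimum photon energy (maximum energy to electron):
E'_min = hc/λ' = 124.8087 keV

Maximum electron kinetic energy:
K_max = E₀ - E'_min = 244.0000 - 124.8087 = 119.1913 keV

(Intermediate values are shown rounded; full precision is carried through to the final answer.)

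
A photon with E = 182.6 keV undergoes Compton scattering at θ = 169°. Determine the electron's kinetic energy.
75.6984 keV

By energy conservation: K_e = E_initial - E_final

First find the scattered photon energy:
Initial wavelength: λ = hc/E = 6.7899 pm
Compton shift: Δλ = λ_C(1 - cos(169°)) = 4.8080 pm
Final wavelength: λ' = 6.7899 + 4.8080 = 11.5980 pm
Final photon energy: E' = hc/λ' = 106.9016 keV

Electron kinetic energy:
K_e = E - E' = 182.6000 - 106.9016 = 75.6984 keV

(Intermediate values are shown rounded; full precision is carried through to the final answer.)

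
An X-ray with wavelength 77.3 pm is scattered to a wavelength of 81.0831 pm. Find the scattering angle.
124.00°

First find the wavelength shift:
Δλ = λ' - λ = 81.0831 - 77.3 = 3.7831 pm

Using Δλ = λ_C(1 - cos θ), with λ_C = h/(m_e·c) ≈ 2.42631024 pm:
cos θ = 1 - Δλ/λ_C
cos θ = 1 - 3.7831/2.42631024
cos θ = -0.559199

θ = arccos(-0.559199)
θ = 124.00°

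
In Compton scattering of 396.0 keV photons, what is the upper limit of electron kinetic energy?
240.7001 keV

Maximum energy transfer occurs at θ = 180° (backscattering).

Initial photon: E₀ = 396.0 keV → λ₀ = 3.1309 pm

Maximum Compton shift (at 180°):
Δλ_max = 2λ_C = 2 × 2.4263 = 4.8526 pm

Final wavelength:
λ' = 3.1309 + 4.8526 = 7.9835 pm

Minimum photon energy (maximum energy to electron):
E'_min = hc/λ' = 155.2999 keV

Maximum electron kinetic energy:
K_max = E₀ - E'_min = 396.0000 - 155.2999 = 240.7001 keV

(Intermediate values are shown rounded; full precision is carried through to the final answer.)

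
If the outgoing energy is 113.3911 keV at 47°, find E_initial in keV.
122.0000 keV

Convert final energy to wavelength (hc ≈ 1239.842 keV·pm):
λ' = hc/E' = 1239.842 / 113.3911 = 10.9342 pm

Calculate the Compton shift:
Δλ = λ_C(1 - cos(47°))
Δλ = 2.4263 × (1 - cos(47°))
Δλ = 0.7716 pm

Initial wavelength:
λ = λ' - Δλ = 10.9342 - 0.7716 = 10.1626 pm

Initial energy:
E = hc/λ = 1239.842 / 10.1626 = 122.0000 keV

(Intermediate values are shown rounded; full precision is carried through to the final answer.)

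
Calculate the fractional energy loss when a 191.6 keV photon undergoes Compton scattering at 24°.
0.0314 (or 3.14%)

Calculate initial and final photon energies:

Initial: E₀ = 191.6 keV → λ₀ = 6.4710 pm
Compton shift: Δλ = 0.2098 pm
Final wavelength: λ' = 6.6808 pm
Final energy: E' = 185.5841 keV

Fractional energy loss:
(E₀ - E')/E₀ = (191.6000 - 185.5841)/191.6000
= 6.0159/191.6000
= 0.0314
= 3.14%

(Intermediate values are shown rounded; full precision is carried through to the final answer.)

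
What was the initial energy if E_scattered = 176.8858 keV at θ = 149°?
495.2998 keV

Convert final energy to wavelength (hc ≈ 1239.842 keV·pm):
λ' = hc/E' = 1239.842 / 176.8858 = 7.0093 pm

Calculate the Compton shift:
Δλ = λ_C(1 - cos(149°))
Δλ = 2.4263 × (1 - cos(149°))
Δλ = 4.5061 pm

Initial wavelength:
λ = λ' - Δλ = 7.0093 - 4.5061 = 2.5032 pm

Initial energy:
E = hc/λ = 1239.842 / 2.5032 = 495.2998 keV

(Intermediate values are shown rounded; full precision is carried through to the final answer.)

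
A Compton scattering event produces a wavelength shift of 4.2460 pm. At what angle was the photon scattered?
138.59°

From the Compton formula Δλ = λ_C(1 - cos θ), we can solve for θ:

cos θ = 1 - Δλ/λ_C

Given:
- Δλ = 4.2460 pm
- λ_C = h/(m_e·c) ≈ 2.42631024 pm

cos θ = 1 - 4.2460/2.42631024
cos θ = 1 - 1.749982
cos θ = -0.749982

θ = arccos(-0.749982)
θ = 138.59°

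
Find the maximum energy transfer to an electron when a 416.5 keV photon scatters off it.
258.1434 keV

Maximum energy transfer occurs at θ = 180° (backscattering).

Initial photon: E₀ = 416.5 keV → λ₀ = 2.9768 pm

Maximum Compton shift (at 180°):
Δλ_max = 2λ_C = 2 × 2.4263 = 4.8526 pm

Final wavelength:
λ' = 2.9768 + 4.8526 = 7.8294 pm

Minimum photon energy (maximum energy to electron):
E'_min = hc/λ' = 158.3566 keV

Maximum electron kinetic energy:
K_max = E₀ - E'_min = 416.5000 - 158.3566 = 258.1434 keV

(Intermediate values are shown rounded; full precision is carried through to the final answer.)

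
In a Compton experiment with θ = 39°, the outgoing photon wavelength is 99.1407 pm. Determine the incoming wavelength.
98.6000 pm

From λ' = λ + Δλ, we have λ = λ' - Δλ

First calculate the Compton shift:
Δλ = λ_C(1 - cos θ)
Δλ = 2.4263 × (1 - cos(39°))
Δλ = 2.4263 × 0.2229
Δλ = 0.5407 pm

Initial wavelength:
λ = λ' - Δλ
λ = 99.1407 - 0.5407
λ = 98.6000 pm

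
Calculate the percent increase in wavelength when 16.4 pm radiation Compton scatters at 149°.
27.4760%

Calculate the Compton shift:
Δλ = λ_C(1 - cos(149°))
Δλ = 2.4263 × (1 - cos(149°))
Δλ = 2.4263 × 1.8572
Δλ = 4.5061 pm

Percentage change:
(Δλ/λ₀) × 100 = (4.5061/16.4) × 100
= 27.4760%

(Intermediate values are shown rounded; full precision is carried through to the final answer.)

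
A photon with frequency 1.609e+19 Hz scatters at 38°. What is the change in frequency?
4.322e+17 Hz (decrease)

Convert frequency to wavelength (c = 299792458 m/s):
λ₀ = c/f₀ = 299792458/1.609e+19 = 1.8632222e-11 m = 18.6322 pm

Calculate Compton shift:
Δλ = λ_C(1 - cos(38°)) = 0.5144 pm

Final wavelength:
λ' = λ₀ + Δλ = 18.6322 + 0.5144 = 19.1466 pm

Final frequency:
f' = c/λ' = 299792458/1.9146574e-11 = 1.5657760e+19 Hz

Frequency shift (decrease):
Δf = f₀ - f' = 1.609e+19 - 1.5657760e+19 = 4.322e+17 Hz

(Intermediate values are shown rounded; full precision is carried through to the final answer.)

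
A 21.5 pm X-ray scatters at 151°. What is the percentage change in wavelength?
21.1554%

Calculate the Compton shift:
Δλ = λ_C(1 - cos(151°))
Δλ = 2.4263 × (1 - cos(151°))
Δλ = 2.4263 × 1.8746
Δλ = 4.5484 pm

Percentage change:
(Δλ/λ₀) × 100 = (4.5484/21.5) × 100
= 21.1554%

(Intermediate values are shown rounded; full precision is carried through to the final answer.)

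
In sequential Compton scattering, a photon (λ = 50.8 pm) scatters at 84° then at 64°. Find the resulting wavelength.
54.3354 pm

Apply Compton shift twice:

First scattering at θ₁ = 84°:
Δλ₁ = λ_C(1 - cos(84°))
Δλ₁ = 2.4263 × 0.8955
Δλ₁ = 2.1727 pm

After first scattering:
λ₁ = 50.8 + 2.1727 = 52.9727 pm

Second scattering at θ₂ = 64°:
Δλ₂ = λ_C(1 - cos(64°))
Δλ₂ = 2.4263 × 0.5616
Δλ₂ = 1.3627 pm

Final wavelength:
λ₂ = 52.9727 + 1.3627 = 54.3354 pm

Total shift: Δλ_total = 2.1727 + 1.3627 = 3.5354 pm

(Intermediate values are shown rounded; full precision is carried through to the final answer.)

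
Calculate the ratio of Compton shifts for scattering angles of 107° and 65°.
107° produces the larger shift by a factor of 2.238

Calculate both shifts using Δλ = λ_C(1 - cos θ):

For θ₁ = 65°:
Δλ₁ = 2.4263 × (1 - cos(65°))
Δλ₁ = 2.4263 × 0.5774
Δλ₁ = 1.4009 pm

For θ₂ = 107°:
Δλ₂ = 2.4263 × (1 - cos(107°))
Δλ₂ = 2.4263 × 1.2924
Δλ₂ = 3.1357 pm

The 107° angle produces the larger shift.
Ratio: 3.1357/1.4009 = 2.238

(Intermediate values are shown rounded; full precision is carried through to the final answer.)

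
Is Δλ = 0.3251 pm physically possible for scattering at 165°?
No, inconsistent

Calculate the expected shift for θ = 165°:

Δλ_expected = λ_C(1 - cos(165°))
Δλ_expected = 2.4263 × (1 - cos(165°))
Δλ_expected = 2.4263 × 1.9659
Δλ_expected = 4.7699 pm

Given shift: 0.3251 pm
Expected shift: 4.7699 pm
Difference: 4.4449 pm

The values do not match. The given shift corresponds to θ ≈ 30.0°, not 165°.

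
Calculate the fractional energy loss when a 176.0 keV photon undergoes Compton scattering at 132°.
0.3650 (or 36.50%)

Calculate initial and final photon energies:

Initial: E₀ = 176.0 keV → λ₀ = 7.0446 pm
Compton shift: Δλ = 4.0498 pm
Final wavelength: λ' = 11.0944 pm
Final energy: E' = 111.7540 keV

Fractional energy loss:
(E₀ - E')/E₀ = (176.0000 - 111.7540)/176.0000
= 64.2460/176.0000
= 0.3650
= 36.50%

(Intermediate values are shown rounded; full precision is carried through to the final answer.)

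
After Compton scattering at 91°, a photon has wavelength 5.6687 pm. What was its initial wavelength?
3.2000 pm

From λ' = λ + Δλ, we have λ = λ' - Δλ

First calculate the Compton shift:
Δλ = λ_C(1 - cos θ)
Δλ = 2.4263 × (1 - cos(91°))
Δλ = 2.4263 × 1.0175
Δλ = 2.4687 pm

Initial wavelength:
λ = λ' - Δλ
λ = 5.6687 - 2.4687
λ = 3.2000 pm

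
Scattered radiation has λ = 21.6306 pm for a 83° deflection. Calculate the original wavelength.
19.5000 pm

From λ' = λ + Δλ, we have λ = λ' - Δλ

First calculate the Compton shift:
Δλ = λ_C(1 - cos θ)
Δλ = 2.4263 × (1 - cos(83°))
Δλ = 2.4263 × 0.8781
Δλ = 2.1306 pm

Initial wavelength:
λ = λ' - Δλ
λ = 21.6306 - 2.1306
λ = 19.5000 pm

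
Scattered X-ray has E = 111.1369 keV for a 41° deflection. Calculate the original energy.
117.4000 keV

Convert final energy to wavelength (hc ≈ 1239.842 keV·pm):
λ' = hc/E' = 1239.842 / 111.1369 = 11.1560 pm

Calculate the Compton shift:
Δλ = λ_C(1 - cos(41°))
Δλ = 2.4263 × (1 - cos(41°))
Δλ = 0.5952 pm

Initial wavelength:
λ = λ' - Δλ = 11.1560 - 0.5952 = 10.5608 pm

Initial energy:
E = hc/λ = 1239.842 / 10.5608 = 117.4000 keV

(Intermediate values are shown rounded; full precision is carried through to the final answer.)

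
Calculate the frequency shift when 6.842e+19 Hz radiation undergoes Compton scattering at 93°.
2.519e+19 Hz (decrease)

Convert frequency to wavelength (c = 299792458 m/s):
λ₀ = c/f₀ = 299792458/6.842e+19 = 4.3816495e-12 m = 4.3816 pm

Calculate Compton shift:
Δλ = λ_C(1 - cos(93°)) = 2.5533 pm

Final wavelength:
λ' = λ₀ + Δλ = 4.3816 + 2.5533 = 6.9349 pm

Final frequency:
f' = c/λ' = 299792458/6.9349430e-12 = 4.3229261e+19 Hz

Frequency shift (decrease):
Δf = f₀ - f' = 6.842e+19 - 4.3229261e+19 = 2.519e+19 Hz

(Intermediate values are shown rounded; full precision is carried through to the final answer.)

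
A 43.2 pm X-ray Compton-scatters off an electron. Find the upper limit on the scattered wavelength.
48.0526 pm (at θ = 180°)

The Compton shift is Δλ = λ_C(1 − cos θ).

Since cos θ ranges from −1 to 1, the factor (1 − cos θ) ranges from 0 to 2; the maximum shift occurs at θ = 180° (backscattering):
Δλ_max = 2λ_C = 2 × 2.4263 pm = 4.8526 pm

Maximum scattered wavelength:
λ'_max = λ₀ + Δλ_max = 43.2 + 4.8526 = 48.0526 pm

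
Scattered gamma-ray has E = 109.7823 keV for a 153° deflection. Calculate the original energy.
184.9000 keV

Convert final energy to wavelength (hc ≈ 1239.842 keV·pm):
λ' = hc/E' = 1239.842 / 109.7823 = 11.2936 pm

Calculate the Compton shift:
Δλ = λ_C(1 - cos(153°))
Δλ = 2.4263 × (1 - cos(153°))
Δλ = 4.5882 pm

Initial wavelength:
λ = λ' - Δλ = 11.2936 - 4.5882 = 6.7055 pm

Initial energy:
E = hc/λ = 1239.842 / 6.7055 = 184.9000 keV

(Intermediate values are shown rounded; full precision is carried through to the final answer.)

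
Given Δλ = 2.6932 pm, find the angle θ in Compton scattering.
96.32°

From the Compton formula Δλ = λ_C(1 - cos θ), we can solve for θ:

cos θ = 1 - Δλ/λ_C

Given:
- Δλ = 2.6932 pm
- λ_C = h/(m_e·c) ≈ 2.42631024 pm

cos θ = 1 - 2.6932/2.42631024
cos θ = 1 - 1.109998
cos θ = -0.109998

θ = arccos(-0.109998)
θ = 96.32°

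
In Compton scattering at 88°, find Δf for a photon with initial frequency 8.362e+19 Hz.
3.304e+19 Hz (decrease)

Convert frequency to wavelength (c = 299792458 m/s):
λ₀ = c/f₀ = 299792458/8.362e+19 = 3.5851765e-12 m = 3.5852 pm

Calculate Compton shift:
Δλ = λ_C(1 - cos(88°)) = 2.3416 pm

Final wavelength:
λ' = λ₀ + Δλ = 3.5852 + 2.3416 = 5.9268 pm

Final frequency:
f' = c/λ' = 299792458/5.9268097e-12 = 5.0582433e+19 Hz

Frequency shift (decrease):
Δf = f₀ - f' = 8.362e+19 - 5.0582433e+19 = 3.304e+19 Hz

(Intermediate values are shown rounded; full precision is carried through to the final answer.)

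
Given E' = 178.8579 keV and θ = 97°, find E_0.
294.4999 keV

Convert final energy to wavelength (hc ≈ 1239.842 keV·pm):
λ' = hc/E' = 1239.842 / 178.8579 = 6.9320 pm

Calculate the Compton shift:
Δλ = λ_C(1 - cos(97°))
Δλ = 2.4263 × (1 - cos(97°))
Δλ = 2.7220 pm

Initial wavelength:
λ = λ' - Δλ = 6.9320 - 2.7220 = 4.2100 pm

Initial energy:
E = hc/λ = 1239.842 / 4.2100 = 294.4999 keV

(Intermediate values are shown rounded; full precision is carried through to the final answer.)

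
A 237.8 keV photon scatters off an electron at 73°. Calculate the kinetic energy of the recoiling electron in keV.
58.9094 keV

By energy conservation: K_e = E_initial - E_final

First find the scattered photon energy:
Initial wavelength: λ = hc/E = 5.2138 pm
Compton shift: Δλ = λ_C(1 - cos(73°)) = 1.7169 pm
Final wavelength: λ' = 5.2138 + 1.7169 = 6.9307 pm
Final photon energy: E' = hc/λ' = 178.8906 keV

Electron kinetic energy:
K_e = E - E' = 237.8000 - 178.8906 = 58.9094 keV

(Intermediate values are shown rounded; full precision is carried through to the final answer.)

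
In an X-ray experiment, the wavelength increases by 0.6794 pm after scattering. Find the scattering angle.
43.95°

From the Compton formula Δλ = λ_C(1 - cos θ), we can solve for θ:

cos θ = 1 - Δλ/λ_C

Given:
- Δλ = 0.6794 pm
- λ_C = h/(m_e·c) ≈ 2.42631024 pm

cos θ = 1 - 0.6794/2.42631024
cos θ = 1 - 0.280014
cos θ = 0.719986

θ = arccos(0.719986)
θ = 43.95°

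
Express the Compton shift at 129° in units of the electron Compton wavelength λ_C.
1.6293 λ_C

The Compton shift formula is:
Δλ = λ_C(1 - cos θ)

Dividing both sides by λ_C:
Δλ/λ_C = 1 - cos θ

For θ = 129°:
Δλ/λ_C = 1 - cos(129°)
Δλ/λ_C = 1 - -0.6293
Δλ/λ_C = 1.6293

This means the shift is 1.6293 × λ_C = 3.9532 pm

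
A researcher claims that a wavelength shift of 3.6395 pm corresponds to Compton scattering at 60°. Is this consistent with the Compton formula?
No, inconsistent

Calculate the expected shift for θ = 60°:

Δλ_expected = λ_C(1 - cos(60°))
Δλ_expected = 2.4263 × (1 - cos(60°))
Δλ_expected = 2.4263 × 0.5000
Δλ_expected = 1.2132 pm

Given shift: 3.6395 pm
Expected shift: 1.2132 pm
Difference: 2.4263 pm

The values do not match. The given shift corresponds to θ ≈ 120.0°, not 60°.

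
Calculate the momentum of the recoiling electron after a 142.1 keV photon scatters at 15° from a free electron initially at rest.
1.9745e-23 kg·m/s

The electron is initially at rest, so by conservation of momentum:
p⃗_e = p⃗₀ − p⃗'  (incident photon momentum minus scattered photon momentum)

Photon momentum magnitudes (p = h/λ = E/c):
λ₀ = hc/E₀ = 8.7251 pm → p₀ = h/λ₀ = 7.5942e-23 kg·m/s
Δλ = λ_C(1 − cos 15°) = 0.0827 pm
λ' = 8.8078 pm → p' = h/λ' = 7.5229e-23 kg·m/s

The scattered photon makes angle θ = 15° with the incident direction, so by the law of cosines:
|p⃗_e|² = p₀² + p'² − 2p₀p'cos θ
|p⃗_e|² = (7.5942e-23)² + (7.5229e-23)² − 2·7.5942e-23·7.5229e-23·cos(15°)
|p⃗_e| = 1.9745e-23 kg·m/s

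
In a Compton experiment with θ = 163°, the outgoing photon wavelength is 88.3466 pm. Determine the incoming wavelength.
83.6000 pm

From λ' = λ + Δλ, we have λ = λ' - Δλ

First calculate the Compton shift:
Δλ = λ_C(1 - cos θ)
Δλ = 2.4263 × (1 - cos(163°))
Δλ = 2.4263 × 1.9563
Δλ = 4.7466 pm

Initial wavelength:
λ = λ' - Δλ
λ = 88.3466 - 4.7466
λ = 83.6000 pm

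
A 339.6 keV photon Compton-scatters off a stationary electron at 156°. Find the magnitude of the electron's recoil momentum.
2.5654e-22 kg·m/s

The electron is initially at rest, so by conservation of momentum:
p⃗_e = p⃗₀ − p⃗'  (incident photon momentum minus scattered photon momentum)

Photon momentum magnitudes (p = h/λ = E/c):
λ₀ = hc/E₀ = 3.6509 pm → p₀ = h/λ₀ = 1.8149e-22 kg·m/s
Δλ = λ_C(1 − cos 156°) = 4.6429 pm
λ' = 8.2937 pm → p' = h/λ' = 7.9892e-23 kg·m/s

The scattered photon makes angle θ = 156° with the incident direction, so by the law of cosines:
|p⃗_e|² = p₀² + p'² − 2p₀p'cos θ
|p⃗_e|² = (1.8149e-22)² + (7.9892e-23)² − 2·1.8149e-22·7.9892e-23·cos(156°)
|p⃗_e| = 2.5654e-22 kg·m/s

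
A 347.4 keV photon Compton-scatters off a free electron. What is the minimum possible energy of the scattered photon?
147.2227 keV (at θ = 180°)

The scattered photon has minimum energy when its wavelength is maximum, i.e., when the Compton shift Δλ = λ_C(1 − cos θ) is maximum. This occurs at θ = 180° (backscattering), giving Δλ_max = 2λ_C = 4.8526 pm.

Initial wavelength: λ₀ = hc/E₀ = 3.5689 pm
Maximum final wavelength: λ'_max = λ₀ + 2λ_C = 3.5689 + 4.8526 = 8.4215 pm
Minimum final energy: E'_min = hc/λ'_max = 147.2227 keV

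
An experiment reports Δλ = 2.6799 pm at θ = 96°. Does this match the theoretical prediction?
Yes, consistent

Calculate the expected shift for θ = 96°:

Δλ_expected = λ_C(1 - cos(96°))
Δλ_expected = 2.4263 × (1 - cos(96°))
Δλ_expected = 2.4263 × 1.1045
Δλ_expected = 2.6799 pm

Given shift: 2.6799 pm
Expected shift: 2.6799 pm
Difference: 0.0000 pm

The values match. This is consistent with Compton scattering at the stated angle.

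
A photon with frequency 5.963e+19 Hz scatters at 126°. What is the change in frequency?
2.587e+19 Hz (decrease)

Convert frequency to wavelength (c = 299792458 m/s):
λ₀ = c/f₀ = 299792458/5.963e+19 = 5.0275442e-12 m = 5.0275 pm

Calculate Compton shift:
Δλ = λ_C(1 - cos(126°)) = 3.8525 pm

Final wavelength:
λ' = λ₀ + Δλ = 5.0275 + 3.8525 = 8.8800 pm

Final frequency:
f' = c/λ' = 299792458/8.8800038e-12 = 3.3760398e+19 Hz

Frequency shift (decrease):
Δf = f₀ - f' = 5.963e+19 - 3.3760398e+19 = 2.587e+19 Hz

(Intermediate values are shown rounded; full precision is carried through to the final answer.)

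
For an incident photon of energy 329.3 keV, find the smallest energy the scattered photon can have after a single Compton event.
143.8715 keV (at θ = 180°)

The scattered photon has minimum energy when its wavelength is maximum, i.e., when the Compton shift Δλ = λ_C(1 − cos θ) is maximum. This occurs at θ = 180° (backscattering), giving Δλ_max = 2λ_C = 4.8526 pm.

Initial wavelength: λ₀ = hc/E₀ = 3.7651 pm
Maximum final wavelength: λ'_max = λ₀ + 2λ_C = 3.7651 + 4.8526 = 8.6177 pm
Minimum final energy: E'_min = hc/λ'_max = 143.8715 keV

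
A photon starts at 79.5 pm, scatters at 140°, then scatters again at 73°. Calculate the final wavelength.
85.5019 pm

Apply Compton shift twice:

First scattering at θ₁ = 140°:
Δλ₁ = λ_C(1 - cos(140°))
Δλ₁ = 2.4263 × 1.7660
Δλ₁ = 4.2850 pm

After first scattering:
λ₁ = 79.5 + 4.2850 = 83.7850 pm

Second scattering at θ₂ = 73°:
Δλ₂ = λ_C(1 - cos(73°))
Δλ₂ = 2.4263 × 0.7076
Δλ₂ = 1.7169 pm

Final wavelength:
λ₂ = 83.7850 + 1.7169 = 85.5019 pm

Total shift: Δλ_total = 4.2850 + 1.7169 = 6.0019 pm

(Intermediate values are shown rounded; full precision is carried through to the final answer.)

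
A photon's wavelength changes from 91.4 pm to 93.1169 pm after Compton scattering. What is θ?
73.00°

First find the wavelength shift:
Δλ = λ' - λ = 93.1169 - 91.4 = 1.7169 pm

Using Δλ = λ_C(1 - cos θ), with λ_C = h/(m_e·c) ≈ 2.42631024 pm:
cos θ = 1 - Δλ/λ_C
cos θ = 1 - 1.7169/2.42631024
cos θ = 0.292382

θ = arccos(0.292382)
θ = 73.00°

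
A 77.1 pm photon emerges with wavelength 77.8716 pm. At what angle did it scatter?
47.00°

First find the wavelength shift:
Δλ = λ' - λ = 77.8716 - 77.1 = 0.7716 pm

Using Δλ = λ_C(1 - cos θ), with λ_C = h/(m_e·c) ≈ 2.42631024 pm:
cos θ = 1 - Δλ/λ_C
cos θ = 1 - 0.7716/2.42631024
cos θ = 0.681986

θ = arccos(0.681986)
θ = 47.00°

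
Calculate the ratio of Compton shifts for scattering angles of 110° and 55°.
110° produces the larger shift by a factor of 3.147

Calculate both shifts using Δλ = λ_C(1 - cos θ):

For θ₁ = 55°:
Δλ₁ = 2.4263 × (1 - cos(55°))
Δλ₁ = 2.4263 × 0.4264
Δλ₁ = 1.0346 pm

For θ₂ = 110°:
Δλ₂ = 2.4263 × (1 - cos(110°))
Δλ₂ = 2.4263 × 1.3420
Δλ₂ = 3.2562 pm

The 110° angle produces the larger shift.
Ratio: 3.2562/1.0346 = 3.147

(Intermediate values are shown rounded; full precision is carried through to the final answer.)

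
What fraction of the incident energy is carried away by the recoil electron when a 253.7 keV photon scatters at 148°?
0.4785 (or 47.85%)

Calculate initial and final photon energies:

Initial: E₀ = 253.7 keV → λ₀ = 4.8870 pm
Compton shift: Δλ = 4.4839 pm
Final wavelength: λ' = 9.3710 pm
Final energy: E' = 132.3066 keV

Fractional energy loss:
(E₀ - E')/E₀ = (253.7000 - 132.3066)/253.7000
= 121.3934/253.7000
= 0.4785
= 47.85%

(Intermediate values are shown rounded; full precision is carried through to the final answer.)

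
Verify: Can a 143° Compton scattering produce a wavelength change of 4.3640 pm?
Yes, consistent

Calculate the expected shift for θ = 143°:

Δλ_expected = λ_C(1 - cos(143°))
Δλ_expected = 2.4263 × (1 - cos(143°))
Δλ_expected = 2.4263 × 1.7986
Δλ_expected = 4.3640 pm

Given shift: 4.3640 pm
Expected shift: 4.3640 pm
Difference: 0.0000 pm

The values match. This is consistent with Compton scattering at the stated angle.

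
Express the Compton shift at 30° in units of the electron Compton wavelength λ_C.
0.1340 λ_C

The Compton shift formula is:
Δλ = λ_C(1 - cos θ)

Dividing both sides by λ_C:
Δλ/λ_C = 1 - cos θ

For θ = 30°:
Δλ/λ_C = 1 - cos(30°)
Δλ/λ_C = 1 - 0.8660
Δλ/λ_C = 0.1340

This means the shift is 0.1340 × λ_C = 0.3251 pm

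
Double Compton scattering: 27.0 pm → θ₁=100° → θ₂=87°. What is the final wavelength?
32.1470 pm

Apply Compton shift twice:

First scattering at θ₁ = 100°:
Δλ₁ = λ_C(1 - cos(100°))
Δλ₁ = 2.4263 × 1.1736
Δλ₁ = 2.8476 pm

After first scattering:
λ₁ = 27.0 + 2.8476 = 29.8476 pm

Second scattering at θ₂ = 87°:
Δλ₂ = λ_C(1 - cos(87°))
Δλ₂ = 2.4263 × 0.9477
Δλ₂ = 2.2993 pm

Final wavelength:
λ₂ = 29.8476 + 2.2993 = 32.1470 pm

Total shift: Δλ_total = 2.8476 + 2.2993 = 5.1470 pm

(Intermediate values are shown rounded; full precision is carried through to the final answer.)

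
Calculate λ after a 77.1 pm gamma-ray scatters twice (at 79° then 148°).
83.5473 pm

Apply Compton shift twice:

First scattering at θ₁ = 79°:
Δλ₁ = λ_C(1 - cos(79°))
Δλ₁ = 2.4263 × 0.8092
Δλ₁ = 1.9633 pm

After first scattering:
λ₁ = 77.1 + 1.9633 = 79.0633 pm

Second scattering at θ₂ = 148°:
Δλ₂ = λ_C(1 - cos(148°))
Δλ₂ = 2.4263 × 1.8480
Δλ₂ = 4.4839 pm

Final wavelength:
λ₂ = 79.0633 + 4.4839 = 83.5473 pm

Total shift: Δλ_total = 1.9633 + 4.4839 = 6.4473 pm

(Intermediate values are shown rounded; full precision is carried through to the final answer.)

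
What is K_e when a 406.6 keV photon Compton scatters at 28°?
34.6434 keV

By energy conservation: K_e = E_initial - E_final

First find the scattered photon energy:
Initial wavelength: λ = hc/E = 3.0493 pm
Compton shift: Δλ = λ_C(1 - cos(28°)) = 0.2840 pm
Final wavelength: λ' = 3.0493 + 0.2840 = 3.3333 pm
Final photon energy: E' = hc/λ' = 371.9566 keV

Electron kinetic energy:
K_e = E - E' = 406.6000 - 371.9566 = 34.6434 keV

(Intermediate values are shown rounded; full precision is carried through to the final answer.)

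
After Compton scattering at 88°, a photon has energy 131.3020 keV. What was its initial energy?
174.6000 keV

Convert final energy to wavelength (hc ≈ 1239.842 keV·pm):
λ' = hc/E' = 1239.842 / 131.3020 = 9.4427 pm

Calculate the Compton shift:
Δλ = λ_C(1 - cos(88°))
Δλ = 2.4263 × (1 - cos(88°))
Δλ = 2.3416 pm

Initial wavelength:
λ = λ' - Δλ = 9.4427 - 2.3416 = 7.1010 pm

Initial energy:
E = hc/λ = 1239.842 / 7.1010 = 174.6000 keV

(Intermediate values are shown rounded; full precision is carried through to the final answer.)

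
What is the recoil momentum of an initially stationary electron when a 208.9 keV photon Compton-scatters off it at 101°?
1.4595e-22 kg·m/s

The electron is initially at rest, so by conservation of momentum:
p⃗_e = p⃗₀ − p⃗'  (incident photon momentum minus scattered photon momentum)

Photon momentum magnitudes (p = h/λ = E/c):
λ₀ = hc/E₀ = 5.9351 pm → p₀ = h/λ₀ = 1.1164e-22 kg·m/s
Δλ = λ_C(1 − cos 101°) = 2.8893 pm
λ' = 8.8244 pm → p' = h/λ' = 7.5088e-23 kg·m/s

The scattered photon makes angle θ = 101° with the incident direction, so by the law of cosines:
|p⃗_e|² = p₀² + p'² − 2p₀p'cos θ
|p⃗_e|² = (1.1164e-22)² + (7.5088e-23)² − 2·1.1164e-22·7.5088e-23·cos(101°)
|p⃗_e| = 1.4595e-22 kg·m/s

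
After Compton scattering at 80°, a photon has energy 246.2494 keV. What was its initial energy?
409.1999 keV

Convert final energy to wavelength (hc ≈ 1239.842 keV·pm):
λ' = hc/E' = 1239.842 / 246.2494 = 5.0349 pm

Calculate the Compton shift:
Δλ = λ_C(1 - cos(80°))
Δλ = 2.4263 × (1 - cos(80°))
Δλ = 2.0050 pm

Initial wavelength:
λ = λ' - Δλ = 5.0349 - 2.0050 = 3.0299 pm

Initial energy:
E = hc/λ = 1239.842 / 3.0299 = 409.1999 keV

(Intermediate values are shown rounded; full precision is carried through to the final answer.)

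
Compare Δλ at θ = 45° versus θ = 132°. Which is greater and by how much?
132° produces the larger shift by a factor of 5.699

Calculate both shifts using Δλ = λ_C(1 - cos θ):

For θ₁ = 45°:
Δλ₁ = 2.4263 × (1 - cos(45°))
Δλ₁ = 2.4263 × 0.2929
Δλ₁ = 0.7106 pm

For θ₂ = 132°:
Δλ₂ = 2.4263 × (1 - cos(132°))
Δλ₂ = 2.4263 × 1.6691
Δλ₂ = 4.0498 pm

The 132° angle produces the larger shift.
Ratio: 4.0498/0.7106 = 5.699

(Intermediate values are shown rounded; full precision is carried through to the final answer.)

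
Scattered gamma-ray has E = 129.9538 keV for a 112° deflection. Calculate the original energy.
199.8000 keV

Convert final energy to wavelength (hc ≈ 1239.842 keV·pm):
λ' = hc/E' = 1239.842 / 129.9538 = 9.5406 pm

Calculate the Compton shift:
Δλ = λ_C(1 - cos(112°))
Δλ = 2.4263 × (1 - cos(112°))
Δλ = 3.3352 pm

Initial wavelength:
λ = λ' - Δλ = 9.5406 - 3.3352 = 6.2054 pm

Initial energy:
E = hc/λ = 1239.842 / 6.2054 = 199.8000 keV

(Intermediate values are shown rounded; full precision is carried through to the final answer.)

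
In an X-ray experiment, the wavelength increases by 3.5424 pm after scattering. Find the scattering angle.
117.39°

From the Compton formula Δλ = λ_C(1 - cos θ), we can solve for θ:

cos θ = 1 - Δλ/λ_C

Given:
- Δλ = 3.5424 pm
- λ_C = h/(m_e·c) ≈ 2.42631024 pm

cos θ = 1 - 3.5424/2.42631024
cos θ = 1 - 1.459995
cos θ = -0.459995

θ = arccos(-0.459995)
θ = 117.39°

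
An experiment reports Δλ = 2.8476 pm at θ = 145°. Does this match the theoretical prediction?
No, inconsistent

Calculate the expected shift for θ = 145°:

Δλ_expected = λ_C(1 - cos(145°))
Δλ_expected = 2.4263 × (1 - cos(145°))
Δλ_expected = 2.4263 × 1.8192
Δλ_expected = 4.4138 pm

Given shift: 2.8476 pm
Expected shift: 4.4138 pm
Difference: 1.5662 pm

The values do not match. The given shift corresponds to θ ≈ 100.0°, not 145°.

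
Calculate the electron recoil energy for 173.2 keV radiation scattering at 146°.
66.2825 keV

By energy conservation: K_e = E_initial - E_final

First find the scattered photon energy:
Initial wavelength: λ = hc/E = 7.1584 pm
Compton shift: Δλ = λ_C(1 - cos(146°)) = 4.4378 pm
Final wavelength: λ' = 7.1584 + 4.4378 = 11.5963 pm
Final photon energy: E' = hc/λ' = 106.9175 keV

Electron kinetic energy:
K_e = E - E' = 173.2000 - 106.9175 = 66.2825 keV

(Intermediate values are shown rounded; full precision is carried through to the final answer.)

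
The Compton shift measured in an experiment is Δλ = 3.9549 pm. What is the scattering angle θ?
129.05°

From the Compton formula Δλ = λ_C(1 - cos θ), we can solve for θ:

cos θ = 1 - Δλ/λ_C

Given:
- Δλ = 3.9549 pm
- λ_C = h/(m_e·c) ≈ 2.42631024 pm

cos θ = 1 - 3.9549/2.42631024
cos θ = 1 - 1.630006
cos θ = -0.630006

θ = arccos(-0.630006)
θ = 129.05°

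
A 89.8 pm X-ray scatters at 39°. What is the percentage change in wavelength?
0.6021%

Calculate the Compton shift:
Δλ = λ_C(1 - cos(39°))
Δλ = 2.4263 × (1 - cos(39°))
Δλ = 2.4263 × 0.2229
Δλ = 0.5407 pm

Percentage change:
(Δλ/λ₀) × 100 = (0.5407/89.8) × 100
= 0.6021%

(Intermediate values are shown rounded; full precision is carried through to the final answer.)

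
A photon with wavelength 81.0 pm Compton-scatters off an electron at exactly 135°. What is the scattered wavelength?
85.1420 pm

Using the Compton formula: λ' = λ + λ_C(1 − cos θ)

For θ = 135°, cos θ = -√2/2 (exact) ≈ -0.7071, so:
1 − cos 135° = 1 − (-√2/2) ≈ 1.7071

Δλ = λ_C × 1.7071 = 2.4263 × 1.7071 = 4.1420 pm

λ' = 81.0 + 4.1420 = 85.1420 pm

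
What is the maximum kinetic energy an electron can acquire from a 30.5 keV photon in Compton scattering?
3.2526 keV

Maximum energy transfer occurs at θ = 180° (backscattering).

Initial photon: E₀ = 30.5 keV → λ₀ = 40.6506 pm

Maximum Compton shift (at 180°):
Δλ_max = 2λ_C = 2 × 2.4263 = 4.8526 pm

Final wavelength:
λ' = 40.6506 + 4.8526 = 45.5032 pm

Minimum photon energy (maximum energy to electron):
E'_min = hc/λ' = 27.2474 keV

Maximum electron kinetic energy:
K_max = E₀ - E'_min = 30.5000 - 27.2474 = 3.2526 keV

(Intermediate values are shown rounded; full precision is carried through to the final answer.)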